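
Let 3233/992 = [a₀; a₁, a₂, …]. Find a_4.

3233 = 3·992 + 257   →  a_0 = 3
992 = 3·257 + 221   →  a_1 = 3
257 = 1·221 + 36   →  a_2 = 1
221 = 6·36 + 5   →  a_3 = 6
36 = 7·5 + 1   →  a_4 = 7

7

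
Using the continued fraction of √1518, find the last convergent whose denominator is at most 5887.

78975/2027

√1518 = [38; 1, 24, 1, 76, …] (period length 4).
Convergents:
  p_0/q_0 = 38/1
  p_1/q_1 = 39/1
  p_2/q_2 = 974/25
  p_3/q_3 = 1013/26
  p_4/q_4 = 77962/2001
  p_5/q_5 = 78975/2027
  p_6/q_6 = 1973362/50649
q_5 = 2027 ≤ 5887 < 50649 = q_6, so the answer is 78975/2027.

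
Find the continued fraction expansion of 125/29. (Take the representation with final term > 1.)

125 = 4·29 + 9
29 = 3·9 + 2
9 = 4·2 + 1
2 = 2·1 + 0  (stop)
So 125/29 = [4; 3, 4, 2].

[4; 3, 4, 2]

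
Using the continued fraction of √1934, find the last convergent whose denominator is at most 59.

1935/44

√1934 = [43; 1, 42, 1, 86, …] (period length 4).
Convergents:
  p_0/q_0 = 43/1
  p_1/q_1 = 44/1
  p_2/q_2 = 1891/43
  p_3/q_3 = 1935/44
  p_4/q_4 = 168301/3827
q_3 = 44 ≤ 59 < 3827 = q_4, so the answer is 1935/44.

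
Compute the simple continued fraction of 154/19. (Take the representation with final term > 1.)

[8; 9, 2]

154 = 8*19 + 2
19 = 9*2 + 1
2 = 2*1 + 0  (stop)
So 154/19 = [8; 9, 2].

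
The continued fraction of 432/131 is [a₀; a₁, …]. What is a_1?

3

432 = 3·131 + 39   →  a_0 = 3
131 = 3·39 + 14   →  a_1 = 3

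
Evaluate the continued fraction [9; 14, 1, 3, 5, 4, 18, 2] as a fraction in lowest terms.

441445/48683

Fold from the inside: start with 2/1.
  18 + 1/2 = 37/2
  4 + 2/37 = 150/37
  5 + 37/150 = 787/150
  3 + 150/787 = 2511/787
  1 + 787/2511 = 3298/2511
  14 + 2511/3298 = 48683/3298
  9 + 3298/48683 = 441445/48683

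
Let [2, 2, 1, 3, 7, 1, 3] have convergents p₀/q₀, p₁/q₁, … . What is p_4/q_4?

189/80

Using pₖ = aₖpₖ₋₁ + pₖ₋₂, qₖ = aₖqₖ₋₁ + qₖ₋₂ (with p₋₁=1, p₋₂=0, q₋₁=0, q₋₂=1):
  k=0: a=2, p=2, q=1
  k=1: a=2, p=5, q=2
  k=2: a=1, p=7, q=3
  k=3: a=3, p=26, q=11
  k=4: a=7, p=189, q=80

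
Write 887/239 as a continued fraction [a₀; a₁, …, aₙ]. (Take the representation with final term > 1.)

[3; 1, 2, 2, 6, 2, 2]

887 = 3×239 + 170
239 = 1×170 + 69
170 = 2×69 + 32
69 = 2×32 + 5
32 = 6×5 + 2
5 = 2×2 + 1
2 = 2×1 + 0  (stop)
So 887/239 = [3; 1, 2, 2, 6, 2, 2].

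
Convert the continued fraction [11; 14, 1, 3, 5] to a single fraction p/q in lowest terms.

3431/310

Using pₖ = aₖpₖ₋₁ + pₖ₋₂ and qₖ = aₖqₖ₋₁ + qₖ₋₂:
  k=0: a=11, p=11, q=1
  k=1: a=14, p=155, q=14
  k=2: a=1, p=166, q=15
  k=3: a=3, p=653, q=59
  k=4: a=5, p=3431, q=310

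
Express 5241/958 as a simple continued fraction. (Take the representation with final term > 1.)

[5; 2, 8, 18, 1, 2]

5241 = 5·958 + 451
958 = 2·451 + 56
451 = 8·56 + 3
56 = 18·3 + 2
3 = 1·2 + 1
2 = 2·1 + 0  (stop)
So 5241/958 = [5; 2, 8, 18, 1, 2].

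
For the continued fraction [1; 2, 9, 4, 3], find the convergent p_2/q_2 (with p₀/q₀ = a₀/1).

Using pₖ = aₖpₖ₋₁ + pₖ₋₂, qₖ = aₖqₖ₋₁ + qₖ₋₂ (with p₋₁=1, p₋₂=0, q₋₁=0, q₋₂=1):
  k=0: a=1, p=1, q=1
  k=1: a=2, p=3, q=2
  k=2: a=9, p=28, q=19

28/19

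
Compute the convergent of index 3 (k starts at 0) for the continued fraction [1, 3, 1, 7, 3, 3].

39/31

Using pₖ = aₖpₖ₋₁ + pₖ₋₂, qₖ = aₖqₖ₋₁ + qₖ₋₂ (with p₋₁=1, p₋₂=0, q₋₁=0, q₋₂=1):
  k=0: a=1, p=1, q=1
  k=1: a=3, p=4, q=3
  k=2: a=1, p=5, q=4
  k=3: a=7, p=39, q=31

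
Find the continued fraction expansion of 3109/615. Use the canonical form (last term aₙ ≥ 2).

3109 = 5×615 + 34
615 = 18×34 + 3
34 = 11×3 + 1
3 = 3×1 + 0  (stop)
So 3109/615 = [5; 18, 11, 3].

[5; 18, 11, 3]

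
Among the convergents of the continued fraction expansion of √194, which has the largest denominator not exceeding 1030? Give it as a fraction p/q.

5446/391

√194 = [13; 1, 12, 1, 26, …] (period length 4).
Convergents:
  p_0/q_0 = 13/1
  p_1/q_1 = 14/1
  p_2/q_2 = 181/13
  p_3/q_3 = 195/14
  p_4/q_4 = 5251/377
  p_5/q_5 = 5446/391
  p_6/q_6 = 70603/5069
q_5 = 391 ≤ 1030 < 5069 = q_6, so the answer is 5446/391.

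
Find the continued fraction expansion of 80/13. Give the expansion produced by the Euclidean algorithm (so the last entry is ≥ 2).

80 = 6*13 + 2
13 = 6*2 + 1
2 = 2*1 + 0  (stop)
So 80/13 = [6; 6, 2].

[6; 6, 2]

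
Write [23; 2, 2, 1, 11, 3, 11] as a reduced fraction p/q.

67118/2865

Using pₖ = aₖpₖ₋₁ + pₖ₋₂ and qₖ = aₖqₖ₋₁ + qₖ₋₂:
  k=0: a=23, p=23, q=1
  k=1: a=2, p=47, q=2
  k=2: a=2, p=117, q=5
  k=3: a=1, p=164, q=7
  k=4: a=11, p=1921, q=82
  k=5: a=3, p=5927, q=253
  k=6: a=11, p=67118, q=2865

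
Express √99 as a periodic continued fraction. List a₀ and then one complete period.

a₀ = ⌊√99⌋ = 9.
With m₀=0, d₀=1 and mₖ₊₁ = dₖaₖ − mₖ, dₖ₊₁ = (n − mₖ₊₁²)/dₖ, aₖ₊₁ = ⌊(a₀+mₖ₊₁)/dₖ₊₁⌋:
  k=1: m=9, d=18, a=1
  k=2: m=9, d=1, a=18
d=1 and a=2a₀=18 at k=2, so the next step gives (m, d) = (9, 18) again — its k=1 value — and the period has length 2.

[9; 1, 18]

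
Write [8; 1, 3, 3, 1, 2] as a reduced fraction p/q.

412/47

Using pₖ = aₖpₖ₋₁ + pₖ₋₂ and qₖ = aₖqₖ₋₁ + qₖ₋₂:
  k=0: a=8, p=8, q=1
  k=1: a=1, p=9, q=1
  k=2: a=3, p=35, q=4
  k=3: a=3, p=114, q=13
  k=4: a=1, p=149, q=17
  k=5: a=2, p=412, q=47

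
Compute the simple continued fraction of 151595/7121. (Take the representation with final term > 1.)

151595 = 21×7121 + 2054
7121 = 3×2054 + 959
2054 = 2×959 + 136
959 = 7×136 + 7
136 = 19×7 + 3
7 = 2×3 + 1
3 = 3×1 + 0  (stop)
So 151595/7121 = [21; 3, 2, 7, 19, 2, 3].

[21; 3, 2, 7, 19, 2, 3]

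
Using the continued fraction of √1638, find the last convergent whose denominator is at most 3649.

√1638 = [40; 2, 8, 2, 80, …] (period length 4).
Convergents:
  p_0/q_0 = 40/1
  p_1/q_1 = 81/2
  p_2/q_2 = 688/17
  p_3/q_3 = 1457/36
  p_4/q_4 = 117248/2897
  p_5/q_5 = 235953/5830
q_4 = 2897 ≤ 3649 < 5830 = q_5, so the answer is 117248/2897.

117248/2897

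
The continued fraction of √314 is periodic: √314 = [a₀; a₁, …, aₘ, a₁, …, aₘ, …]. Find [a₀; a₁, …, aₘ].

a₀ = ⌊√314⌋ = 17.
With m₀=0, d₀=1 and mₖ₊₁ = dₖaₖ − mₖ, dₖ₊₁ = (n − mₖ₊₁²)/dₖ, aₖ₊₁ = ⌊(a₀+mₖ₊₁)/dₖ₊₁⌋:
  k=1: m=17, d=25, a=1
  k=2: m=8, d=10, a=2
  k=3: m=12, d=17, a=1
  k=4: m=5, d=17, a=1
  k=5: m=12, d=10, a=2
  k=6: m=8, d=25, a=1
  k=7: m=17, d=1, a=34
d=1 and a=2a₀=34 at k=7, so the next step gives (m, d) = (17, 25) again — its k=1 value — and the period has length 7.

[17; 1, 2, 1, 1, 2, 1, 34]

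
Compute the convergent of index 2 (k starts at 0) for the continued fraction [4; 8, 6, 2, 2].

202/49

Using pₖ = aₖpₖ₋₁ + pₖ₋₂, qₖ = aₖqₖ₋₁ + qₖ₋₂ (with p₋₁=1, p₋₂=0, q₋₁=0, q₋₂=1):
  k=0: a=4, p=4, q=1
  k=1: a=8, p=33, q=8
  k=2: a=6, p=202, q=49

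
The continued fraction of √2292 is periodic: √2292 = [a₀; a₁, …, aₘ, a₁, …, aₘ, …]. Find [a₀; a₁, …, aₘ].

a₀ = ⌊√2292⌋ = 47.

[47; 1, 6, 1, 94]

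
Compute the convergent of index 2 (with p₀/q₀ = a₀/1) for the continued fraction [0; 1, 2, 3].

2/3

Using pₖ = aₖpₖ₋₁ + pₖ₋₂, qₖ = aₖqₖ₋₁ + qₖ₋₂ (with p₋₁=1, p₋₂=0, q₋₁=0, q₋₂=1):
  k=0: a=0, p=0, q=1
  k=1: a=1, p=1, q=1
  k=2: a=2, p=2, q=3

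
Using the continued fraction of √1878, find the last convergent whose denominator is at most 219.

√1878 = [43; 2, 1, 42, 1, 2, 86, …] (period length 6).
Convergents:
  p_0/q_0 = 43/1
  p_1/q_1 = 87/2
  p_2/q_2 = 130/3
  p_3/q_3 = 5547/128
  p_4/q_4 = 5677/131
  p_5/q_5 = 16901/390
q_4 = 131 ≤ 219 < 390 = q_5, so the answer is 5677/131.

5677/131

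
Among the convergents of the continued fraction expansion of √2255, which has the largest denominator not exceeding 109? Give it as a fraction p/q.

3609/76

√2255 = [47; 2, 18, 2, 94, …] (period length 4).
Convergents:
  p_0/q_0 = 47/1
  p_1/q_1 = 95/2
  p_2/q_2 = 1757/37
  p_3/q_3 = 3609/76
  p_4/q_4 = 341003/7181
q_3 = 76 ≤ 109 < 7181 = q_4, so the answer is 3609/76.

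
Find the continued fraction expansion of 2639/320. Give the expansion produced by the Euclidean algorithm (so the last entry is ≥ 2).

2639 = 8*320 + 79
320 = 4*79 + 4
79 = 19*4 + 3
4 = 1*3 + 1
3 = 3*1 + 0  (stop)
So 2639/320 = [8; 4, 19, 1, 3].

[8; 4, 19, 1, 3]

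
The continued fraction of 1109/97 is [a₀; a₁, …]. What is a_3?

1109 = 11·97 + 42   →  a_0 = 11
97 = 2·42 + 13   →  a_1 = 2
42 = 3·13 + 3   →  a_2 = 3
13 = 4·3 + 1   →  a_3 = 4

4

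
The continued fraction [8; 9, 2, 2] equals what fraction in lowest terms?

Using pₖ = aₖpₖ₋₁ + pₖ₋₂ and qₖ = aₖqₖ₋₁ + qₖ₋₂:
  k=0: a=8, p=8, q=1
  k=1: a=9, p=73, q=9
  k=2: a=2, p=154, q=19
  k=3: a=2, p=381, q=47

381/47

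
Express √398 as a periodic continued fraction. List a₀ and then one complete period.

[19; 1, 18, 1, 38]

a₀ = ⌊√398⌋ = 19.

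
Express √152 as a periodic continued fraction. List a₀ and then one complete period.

a₀ = ⌊√152⌋ = 12.
With m₀=0, d₀=1 and mₖ₊₁ = dₖaₖ − mₖ, dₖ₊₁ = (n − mₖ₊₁²)/dₖ, aₖ₊₁ = ⌊(a₀+mₖ₊₁)/dₖ₊₁⌋:
  k=1: m=12, d=8, a=3
  k=2: m=12, d=1, a=24
d=1 and a=2a₀=24 at k=2, so the next step gives (m, d) = (12, 8) again — its k=1 value — and the period has length 2.

[12; 3, 24]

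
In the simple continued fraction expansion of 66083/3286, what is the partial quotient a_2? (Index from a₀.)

19

66083 = 20·3286 + 363   →  a_0 = 20
3286 = 9·363 + 19   →  a_1 = 9
363 = 19·19 + 2   →  a_2 = 19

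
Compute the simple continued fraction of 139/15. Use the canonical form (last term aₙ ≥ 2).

139 = 9·15 + 4
15 = 3·4 + 3
4 = 1·3 + 1
3 = 3·1 + 0  (stop)
So 139/15 = [9; 3, 1, 3].

[9; 3, 1, 3]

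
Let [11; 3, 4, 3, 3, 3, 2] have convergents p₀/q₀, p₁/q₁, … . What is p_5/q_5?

5191/459

Using pₖ = aₖpₖ₋₁ + pₖ₋₂, qₖ = aₖqₖ₋₁ + qₖ₋₂ (with p₋₁=1, p₋₂=0, q₋₁=0, q₋₂=1):
  k=0: a=11, p=11, q=1
  k=1: a=3, p=34, q=3
  k=2: a=4, p=147, q=13
  k=3: a=3, p=475, q=42
  k=4: a=3, p=1572, q=139
  k=5: a=3, p=5191, q=459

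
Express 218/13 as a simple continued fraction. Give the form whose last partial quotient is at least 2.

[16; 1, 3, 3]

218 = 16·13 + 10
13 = 1·10 + 3
10 = 3·3 + 1
3 = 3·1 + 0  (stop)
So 218/13 = [16; 1, 3, 3].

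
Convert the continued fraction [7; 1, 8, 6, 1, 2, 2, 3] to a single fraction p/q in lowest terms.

Fold from the inside: start with 3/1.
  2 + 1/3 = 7/3
  2 + 3/7 = 17/7
  1 + 7/17 = 24/17
  6 + 17/24 = 161/24
  8 + 24/161 = 1312/161
  1 + 161/1312 = 1473/1312
  7 + 1312/1473 = 11623/1473

11623/1473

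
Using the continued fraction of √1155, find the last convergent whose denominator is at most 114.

2311/68

√1155 = [33; 1, 66, …] (period length 2).
Convergents:
  p_0/q_0 = 33/1
  p_1/q_1 = 34/1
  p_2/q_2 = 2277/67
  p_3/q_3 = 2311/68
  p_4/q_4 = 154803/4555
q_3 = 68 ≤ 114 < 4555 = q_4, so the answer is 2311/68.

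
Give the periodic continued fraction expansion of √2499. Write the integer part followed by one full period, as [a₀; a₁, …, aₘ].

a₀ = ⌊√2499⌋ = 49.
With m₀=0, d₀=1 and mₖ₊₁ = dₖaₖ − mₖ, dₖ₊₁ = (n − mₖ₊₁²)/dₖ, aₖ₊₁ = ⌊(a₀+mₖ₊₁)/dₖ₊₁⌋:
  k=1: m=49, d=98, a=1
  k=2: m=49, d=1, a=98
d=1 and a=2a₀=98 at k=2, so the next step gives (m, d) = (49, 98) again — its k=1 value — and the period has length 2.

[49; 1, 98]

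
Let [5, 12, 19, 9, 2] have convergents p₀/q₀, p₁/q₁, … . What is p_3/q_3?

Using pₖ = aₖpₖ₋₁ + pₖ₋₂, qₖ = aₖqₖ₋₁ + qₖ₋₂ (with p₋₁=1, p₋₂=0, q₋₁=0, q₋₂=1):
  k=0: a=5, p=5, q=1
  k=1: a=12, p=61, q=12
  k=2: a=19, p=1164, q=229
  k=3: a=9, p=10537, q=2073

10537/2073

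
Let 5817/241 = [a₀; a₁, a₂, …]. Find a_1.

7

5817 = 24·241 + 33   →  a_0 = 24
241 = 7·33 + 10   →  a_1 = 7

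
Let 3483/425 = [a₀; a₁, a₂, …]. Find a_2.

8

3483 = 8·425 + 83   →  a_0 = 8
425 = 5·83 + 10   →  a_1 = 5
83 = 8·10 + 3   →  a_2 = 8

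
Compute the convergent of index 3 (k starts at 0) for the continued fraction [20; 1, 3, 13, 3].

1100/53

Using pₖ = aₖpₖ₋₁ + pₖ₋₂, qₖ = aₖqₖ₋₁ + qₖ₋₂ (with p₋₁=1, p₋₂=0, q₋₁=0, q₋₂=1):
  k=0: a=20, p=20, q=1
  k=1: a=1, p=21, q=1
  k=2: a=3, p=83, q=4
  k=3: a=13, p=1100, q=53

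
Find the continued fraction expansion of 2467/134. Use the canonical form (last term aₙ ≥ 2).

[18; 2, 2, 3, 2, 3]

2467 = 18×134 + 55
134 = 2×55 + 24
55 = 2×24 + 7
24 = 3×7 + 3
7 = 2×3 + 1
3 = 3×1 + 0  (stop)
So 2467/134 = [18; 2, 2, 3, 2, 3].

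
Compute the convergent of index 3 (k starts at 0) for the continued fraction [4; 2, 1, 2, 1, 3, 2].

35/8

Using pₖ = aₖpₖ₋₁ + pₖ₋₂, qₖ = aₖqₖ₋₁ + qₖ₋₂ (with p₋₁=1, p₋₂=0, q₋₁=0, q₋₂=1):
  k=0: a=4, p=4, q=1
  k=1: a=2, p=9, q=2
  k=2: a=1, p=13, q=3
  k=3: a=2, p=35, q=8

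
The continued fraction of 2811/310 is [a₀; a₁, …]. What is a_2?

2811 = 9·310 + 21   →  a_0 = 9
310 = 14·21 + 16   →  a_1 = 14
21 = 1·16 + 5   →  a_2 = 1

1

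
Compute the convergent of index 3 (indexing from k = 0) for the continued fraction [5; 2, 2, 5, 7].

146/27

Using pₖ = aₖpₖ₋₁ + pₖ₋₂, qₖ = aₖqₖ₋₁ + qₖ₋₂ (with p₋₁=1, p₋₂=0, q₋₁=0, q₋₂=1):
  k=0: a=5, p=5, q=1
  k=1: a=2, p=11, q=2
  k=2: a=2, p=27, q=5
  k=3: a=5, p=146, q=27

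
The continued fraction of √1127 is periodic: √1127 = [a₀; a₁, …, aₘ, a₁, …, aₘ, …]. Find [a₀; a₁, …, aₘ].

[33; 1, 1, 3, 33, 3, 1, 1, 66]

a₀ = ⌊√1127⌋ = 33.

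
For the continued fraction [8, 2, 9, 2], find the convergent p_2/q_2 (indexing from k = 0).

Using pₖ = aₖpₖ₋₁ + pₖ₋₂, qₖ = aₖqₖ₋₁ + qₖ₋₂ (with p₋₁=1, p₋₂=0, q₋₁=0, q₋₂=1):
  k=0: a=8, p=8, q=1
  k=1: a=2, p=17, q=2
  k=2: a=9, p=161, q=19

161/19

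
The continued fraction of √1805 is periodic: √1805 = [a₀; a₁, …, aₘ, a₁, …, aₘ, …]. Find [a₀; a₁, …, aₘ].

a₀ = ⌊√1805⌋ = 42.
With m₀=0, d₀=1 and mₖ₊₁ = dₖaₖ − mₖ, dₖ₊₁ = (n − mₖ₊₁²)/dₖ, aₖ₊₁ = ⌊(a₀+mₖ₊₁)/dₖ₊₁⌋:
  k=1: m=42, d=41, a=2
  k=2: m=40, d=5, a=16
  k=3: m=40, d=41, a=2
  k=4: m=42, d=1, a=84
d=1 and a=2a₀=84 at k=4, so the next step gives (m, d) = (42, 41) again — its k=1 value — and the period has length 4.

[42; 2, 16, 2, 84]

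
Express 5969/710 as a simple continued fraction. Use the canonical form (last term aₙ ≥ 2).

[8; 2, 2, 5, 3, 1, 1, 3]

5969 = 8·710 + 289
710 = 2·289 + 132
289 = 2·132 + 25
132 = 5·25 + 7
25 = 3·7 + 4
7 = 1·4 + 3
4 = 1·3 + 1
3 = 3·1 + 0  (stop)
So 5969/710 = [8; 2, 2, 5, 3, 1, 1, 3].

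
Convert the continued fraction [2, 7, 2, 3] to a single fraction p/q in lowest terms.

Using pₖ = aₖpₖ₋₁ + pₖ₋₂ and qₖ = aₖqₖ₋₁ + qₖ₋₂:
  k=0: a=2, p=2, q=1
  k=1: a=7, p=15, q=7
  k=2: a=2, p=32, q=15
  k=3: a=3, p=111, q=52

111/52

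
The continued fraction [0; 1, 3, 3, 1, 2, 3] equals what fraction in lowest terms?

121/158

Using pₖ = aₖpₖ₋₁ + pₖ₋₂ and qₖ = aₖqₖ₋₁ + qₖ₋₂:
  k=0: a=0, p=0, q=1
  k=1: a=1, p=1, q=1
  k=2: a=3, p=3, q=4
  k=3: a=3, p=10, q=13
  k=4: a=1, p=13, q=17
  k=5: a=2, p=36, q=47
  k=6: a=3, p=121, q=158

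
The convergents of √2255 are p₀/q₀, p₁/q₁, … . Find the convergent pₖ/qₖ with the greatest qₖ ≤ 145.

√2255 = [47; 2, 18, 2, 94, …] (period length 4).
Convergents:
  p_0/q_0 = 47/1
  p_1/q_1 = 95/2
  p_2/q_2 = 1757/37
  p_3/q_3 = 3609/76
  p_4/q_4 = 341003/7181
q_3 = 76 ≤ 145 < 7181 = q_4, so the answer is 3609/76.

3609/76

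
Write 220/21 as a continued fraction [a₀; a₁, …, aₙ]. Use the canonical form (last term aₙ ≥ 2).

220 = 10*21 + 10
21 = 2*10 + 1
10 = 10*1 + 0  (stop)
So 220/21 = [10; 2, 10].

[10; 2, 10]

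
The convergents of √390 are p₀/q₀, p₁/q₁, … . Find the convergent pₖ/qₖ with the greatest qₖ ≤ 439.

3140/159

√390 = [19; 1, 2, 1, 38, …] (period length 4).
Convergents:
  p_0/q_0 = 19/1
  p_1/q_1 = 20/1
  p_2/q_2 = 59/3
  p_3/q_3 = 79/4
  p_4/q_4 = 3061/155
  p_5/q_5 = 3140/159
  p_6/q_6 = 9341/473
q_5 = 159 ≤ 439 < 473 = q_6, so the answer is 3140/159.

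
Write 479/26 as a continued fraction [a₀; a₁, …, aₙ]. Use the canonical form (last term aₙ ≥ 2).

479 = 18*26 + 11
26 = 2*11 + 4
11 = 2*4 + 3
4 = 1*3 + 1
3 = 3*1 + 0  (stop)
So 479/26 = [18; 2, 2, 1, 3].

[18; 2, 2, 1, 3]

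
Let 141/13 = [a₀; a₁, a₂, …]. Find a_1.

1

141 = 10·13 + 11   →  a_0 = 10
13 = 1·11 + 2   →  a_1 = 1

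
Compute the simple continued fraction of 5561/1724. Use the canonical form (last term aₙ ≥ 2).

[3; 4, 2, 3, 5, 1, 8]

5561 = 3·1724 + 389
1724 = 4·389 + 168
389 = 2·168 + 53
168 = 3·53 + 9
53 = 5·9 + 8
9 = 1·8 + 1
8 = 8·1 + 0  (stop)
So 5561/1724 = [3; 4, 2, 3, 5, 1, 8].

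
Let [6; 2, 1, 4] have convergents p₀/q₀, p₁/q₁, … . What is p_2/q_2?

Using pₖ = aₖpₖ₋₁ + pₖ₋₂, qₖ = aₖqₖ₋₁ + qₖ₋₂ (with p₋₁=1, p₋₂=0, q₋₁=0, q₋₂=1):
  k=0: a=6, p=6, q=1
  k=1: a=2, p=13, q=2
  k=2: a=1, p=19, q=3

19/3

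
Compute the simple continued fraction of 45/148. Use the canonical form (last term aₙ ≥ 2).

45 = 0·148 + 45
148 = 3·45 + 13
45 = 3·13 + 6
13 = 2·6 + 1
6 = 6·1 + 0  (stop)
So 45/148 = [0; 3, 3, 2, 6].

[0; 3, 3, 2, 6]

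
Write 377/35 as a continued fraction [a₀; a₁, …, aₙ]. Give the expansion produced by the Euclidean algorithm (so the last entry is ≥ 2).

377 = 10*35 + 27
35 = 1*27 + 8
27 = 3*8 + 3
8 = 2*3 + 2
3 = 1*2 + 1
2 = 2*1 + 0  (stop)
So 377/35 = [10; 1, 3, 2, 1, 2].

[10; 1, 3, 2, 1, 2]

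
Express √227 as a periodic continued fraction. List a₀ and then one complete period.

[15; 15, 30]

a₀ = ⌊√227⌋ = 15.
With m₀=0, d₀=1 and mₖ₊₁ = dₖaₖ − mₖ, dₖ₊₁ = (n − mₖ₊₁²)/dₖ, aₖ₊₁ = ⌊(a₀+mₖ₊₁)/dₖ₊₁⌋:
  k=1: m=15, d=2, a=15
  k=2: m=15, d=1, a=30
d=1 and a=2a₀=30 at k=2, so the next step gives (m, d) = (15, 2) again — its k=1 value — and the period has length 2.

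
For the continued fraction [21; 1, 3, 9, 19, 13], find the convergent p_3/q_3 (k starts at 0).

Using pₖ = aₖpₖ₋₁ + pₖ₋₂, qₖ = aₖqₖ₋₁ + qₖ₋₂ (with p₋₁=1, p₋₂=0, q₋₁=0, q₋₂=1):
  k=0: a=21, p=21, q=1
  k=1: a=1, p=22, q=1
  k=2: a=3, p=87, q=4
  k=3: a=9, p=805, q=37

805/37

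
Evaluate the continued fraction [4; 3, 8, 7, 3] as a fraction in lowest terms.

2415/559

Fold from the inside: start with 3/1.
  7 + 1/3 = 22/3
  8 + 3/22 = 179/22
  3 + 22/179 = 559/179
  4 + 179/559 = 2415/559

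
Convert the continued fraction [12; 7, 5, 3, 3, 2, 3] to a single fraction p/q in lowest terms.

Using pₖ = aₖpₖ₋₁ + pₖ₋₂ and qₖ = aₖqₖ₋₁ + qₖ₋₂:
  k=0: a=12, p=12, q=1
  k=1: a=7, p=85, q=7
  k=2: a=5, p=437, q=36
  k=3: a=3, p=1396, q=115
  k=4: a=3, p=4625, q=381
  k=5: a=2, p=10646, q=877
  k=6: a=3, p=36563, q=3012

36563/3012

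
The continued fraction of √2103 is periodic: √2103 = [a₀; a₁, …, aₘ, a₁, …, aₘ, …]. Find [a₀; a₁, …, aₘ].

[45; 1, 6, 15, 6, 1, 90]

a₀ = ⌊√2103⌋ = 45.
With m₀=0, d₀=1 and mₖ₊₁ = dₖaₖ − mₖ, dₖ₊₁ = (n − mₖ₊₁²)/dₖ, aₖ₊₁ = ⌊(a₀+mₖ₊₁)/dₖ₊₁⌋:
  k=1: m=45, d=78, a=1
  k=2: m=33, d=13, a=6
  k=3: m=45, d=6, a=15
  k=4: m=45, d=13, a=6
  k=5: m=33, d=78, a=1
  k=6: m=45, d=1, a=90
d=1 and a=2a₀=90 at k=6, so the next step gives (m, d) = (45, 78) again — its k=1 value — and the period has length 6.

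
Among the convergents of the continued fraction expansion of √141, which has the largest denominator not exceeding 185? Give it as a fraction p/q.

2173/183

√141 = [11; 1, 6, 1, 22, …] (period length 4).
Convergents:
  p_0/q_0 = 11/1
  p_1/q_1 = 12/1
  p_2/q_2 = 83/7
  p_3/q_3 = 95/8
  p_4/q_4 = 2173/183
  p_5/q_5 = 2268/191
q_4 = 183 ≤ 185 < 191 = q_5, so the answer is 2173/183.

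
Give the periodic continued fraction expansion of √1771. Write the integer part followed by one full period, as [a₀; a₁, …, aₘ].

a₀ = ⌊√1771⌋ = 42.
With m₀=0, d₀=1 and mₖ₊₁ = dₖaₖ − mₖ, dₖ₊₁ = (n − mₖ₊₁²)/dₖ, aₖ₊₁ = ⌊(a₀+mₖ₊₁)/dₖ₊₁⌋:
  k=1: m=42, d=7, a=12
  k=2: m=42, d=1, a=84
d=1 and a=2a₀=84 at k=2, so the next step gives (m, d) = (42, 7) again — its k=1 value — and the period has length 2.

[42; 12, 84]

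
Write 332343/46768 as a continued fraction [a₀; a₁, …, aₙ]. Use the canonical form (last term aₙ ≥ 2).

332343 = 7·46768 + 4967
46768 = 9·4967 + 2065
4967 = 2·2065 + 837
2065 = 2·837 + 391
837 = 2·391 + 55
391 = 7·55 + 6
55 = 9·6 + 1
6 = 6·1 + 0  (stop)
So 332343/46768 = [7; 9, 2, 2, 2, 7, 9, 6].

[7; 9, 2, 2, 2, 7, 9, 6]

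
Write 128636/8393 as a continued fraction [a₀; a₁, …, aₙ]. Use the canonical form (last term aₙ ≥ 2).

128636 = 15*8393 + 2741
8393 = 3*2741 + 170
2741 = 16*170 + 21
170 = 8*21 + 2
21 = 10*2 + 1
2 = 2*1 + 0  (stop)
So 128636/8393 = [15; 3, 16, 8, 10, 2].

[15; 3, 16, 8, 10, 2]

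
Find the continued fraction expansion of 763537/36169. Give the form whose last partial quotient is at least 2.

763537 = 21×36169 + 3988
36169 = 9×3988 + 277
3988 = 14×277 + 110
277 = 2×110 + 57
110 = 1×57 + 53
57 = 1×53 + 4
53 = 13×4 + 1
4 = 4×1 + 0  (stop)
So 763537/36169 = [21; 9, 14, 2, 1, 1, 13, 4].

[21; 9, 14, 2, 1, 1, 13, 4]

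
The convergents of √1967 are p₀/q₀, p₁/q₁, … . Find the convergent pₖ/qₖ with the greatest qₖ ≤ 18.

√1967 = [44; 2, 1, 5, 1, 2, 88, …] (period length 6).
Convergents:
  p_0/q_0 = 44/1
  p_1/q_1 = 89/2
  p_2/q_2 = 133/3
  p_3/q_3 = 754/17
  p_4/q_4 = 887/20
q_3 = 17 ≤ 18 < 20 = q_4, so the answer is 754/17.

754/17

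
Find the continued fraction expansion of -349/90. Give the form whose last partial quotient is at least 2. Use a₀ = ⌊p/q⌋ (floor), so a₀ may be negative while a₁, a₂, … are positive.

-349 = -4·90 + 11
90 = 8·11 + 2
11 = 5·2 + 1
2 = 2·1 + 0  (stop)
So -349/90 = [-4; 8, 5, 2].

[-4; 8, 5, 2]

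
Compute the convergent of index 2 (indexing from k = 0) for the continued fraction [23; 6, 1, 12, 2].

Using pₖ = aₖpₖ₋₁ + pₖ₋₂, qₖ = aₖqₖ₋₁ + qₖ₋₂ (with p₋₁=1, p₋₂=0, q₋₁=0, q₋₂=1):
  k=0: a=23, p=23, q=1
  k=1: a=6, p=139, q=6
  k=2: a=1, p=162, q=7

162/7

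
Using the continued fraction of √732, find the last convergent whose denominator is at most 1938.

26325/973

√732 = [27; 18, 54, …] (period length 2).
Convergents:
  p_0/q_0 = 27/1
  p_1/q_1 = 487/18
  p_2/q_2 = 26325/973
  p_3/q_3 = 474337/17532
q_2 = 973 ≤ 1938 < 17532 = q_3, so the answer is 26325/973.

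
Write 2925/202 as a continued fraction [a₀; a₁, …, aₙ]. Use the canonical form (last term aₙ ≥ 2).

2925 = 14·202 + 97
202 = 2·97 + 8
97 = 12·8 + 1
8 = 8·1 + 0  (stop)
So 2925/202 = [14; 2, 12, 8].

[14; 2, 12, 8]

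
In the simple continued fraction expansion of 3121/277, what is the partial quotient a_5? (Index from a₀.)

8

3121 = 11·277 + 74   →  a_0 = 11
277 = 3·74 + 55   →  a_1 = 3
74 = 1·55 + 19   →  a_2 = 1
55 = 2·19 + 17   →  a_3 = 2
19 = 1·17 + 2   →  a_4 = 1
17 = 8·2 + 1   →  a_5 = 8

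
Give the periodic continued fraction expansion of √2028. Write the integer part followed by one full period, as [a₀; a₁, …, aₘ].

[45; 30, 90]

a₀ = ⌊√2028⌋ = 45.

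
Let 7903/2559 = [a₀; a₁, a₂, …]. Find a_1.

7903 = 3·2559 + 226   →  a_0 = 3
2559 = 11·226 + 73   →  a_1 = 11

11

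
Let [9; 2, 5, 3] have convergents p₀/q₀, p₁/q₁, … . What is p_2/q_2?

104/11

Using pₖ = aₖpₖ₋₁ + pₖ₋₂, qₖ = aₖqₖ₋₁ + qₖ₋₂ (with p₋₁=1, p₋₂=0, q₋₁=0, q₋₂=1):
  k=0: a=9, p=9, q=1
  k=1: a=2, p=19, q=2
  k=2: a=5, p=104, q=11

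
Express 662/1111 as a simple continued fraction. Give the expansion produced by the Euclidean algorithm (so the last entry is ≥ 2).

[0; 1, 1, 2, 9, 3, 1, 5]

662 = 0×1111 + 662
1111 = 1×662 + 449
662 = 1×449 + 213
449 = 2×213 + 23
213 = 9×23 + 6
23 = 3×6 + 5
6 = 1×5 + 1
5 = 5×1 + 0  (stop)
So 662/1111 = [0; 1, 1, 2, 9, 3, 1, 5].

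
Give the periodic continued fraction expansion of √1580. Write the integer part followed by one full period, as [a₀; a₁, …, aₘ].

a₀ = ⌊√1580⌋ = 39.

[39; 1, 2, 1, 78]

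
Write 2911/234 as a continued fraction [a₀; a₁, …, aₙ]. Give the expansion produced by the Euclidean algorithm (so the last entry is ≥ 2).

2911 = 12*234 + 103
234 = 2*103 + 28
103 = 3*28 + 19
28 = 1*19 + 9
19 = 2*9 + 1
9 = 9*1 + 0  (stop)
So 2911/234 = [12; 2, 3, 1, 2, 9].

[12; 2, 3, 1, 2, 9]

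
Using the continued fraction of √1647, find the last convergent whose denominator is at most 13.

487/12

√1647 = [40; 1, 1, 2, 1, 1, 80, …] (period length 6).
Convergents:
  p_0/q_0 = 40/1
  p_1/q_1 = 41/1
  p_2/q_2 = 81/2
  p_3/q_3 = 203/5
  p_4/q_4 = 284/7
  p_5/q_5 = 487/12
  p_6/q_6 = 39244/967
q_5 = 12 ≤ 13 < 967 = q_6, so the answer is 487/12.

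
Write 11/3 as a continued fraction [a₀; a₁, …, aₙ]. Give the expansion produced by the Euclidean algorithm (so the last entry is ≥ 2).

[3; 1, 2]

11 = 3*3 + 2
3 = 1*2 + 1
2 = 2*1 + 0  (stop)
So 11/3 = [3; 1, 2].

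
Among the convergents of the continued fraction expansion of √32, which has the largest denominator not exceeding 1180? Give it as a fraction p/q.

√32 = [5; 1, 1, 1, 10, …] (period length 4).
Convergents:
  p_0/q_0 = 5/1
  p_1/q_1 = 6/1
  p_2/q_2 = 11/2
  p_3/q_3 = 17/3
  p_4/q_4 = 181/32
  p_5/q_5 = 198/35
  p_6/q_6 = 379/67
  p_7/q_7 = 577/102
  p_8/q_8 = 6149/1087
  p_9/q_9 = 6726/1189
q_8 = 1087 ≤ 1180 < 1189 = q_9, so the answer is 6149/1087.

6149/1087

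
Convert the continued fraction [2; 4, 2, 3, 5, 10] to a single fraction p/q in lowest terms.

Fold from the inside: start with 10/1.
  5 + 1/10 = 51/10
  3 + 10/51 = 163/51
  2 + 51/163 = 377/163
  4 + 163/377 = 1671/377
  2 + 377/1671 = 3719/1671

3719/1671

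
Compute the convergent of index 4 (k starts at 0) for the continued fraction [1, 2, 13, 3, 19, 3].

Using pₖ = aₖpₖ₋₁ + pₖ₋₂, qₖ = aₖqₖ₋₁ + qₖ₋₂ (with p₋₁=1, p₋₂=0, q₋₁=0, q₋₂=1):
  k=0: a=1, p=1, q=1
  k=1: a=2, p=3, q=2
  k=2: a=13, p=40, q=27
  k=3: a=3, p=123, q=83
  k=4: a=19, p=2377, q=1604

2377/1604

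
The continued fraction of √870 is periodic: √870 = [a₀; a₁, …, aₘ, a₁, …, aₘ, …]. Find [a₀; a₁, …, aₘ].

a₀ = ⌊√870⌋ = 29.
With m₀=0, d₀=1 and mₖ₊₁ = dₖaₖ − mₖ, dₖ₊₁ = (n − mₖ₊₁²)/dₖ, aₖ₊₁ = ⌊(a₀+mₖ₊₁)/dₖ₊₁⌋:
  k=1: m=29, d=29, a=2
  k=2: m=29, d=1, a=58
d=1 and a=2a₀=58 at k=2, so the next step gives (m, d) = (29, 29) again — its k=1 value — and the period has length 2.

[29; 2, 58]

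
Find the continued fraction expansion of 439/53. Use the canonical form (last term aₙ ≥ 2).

[8; 3, 1, 1, 7]

439 = 8*53 + 15
53 = 3*15 + 8
15 = 1*8 + 7
8 = 1*7 + 1
7 = 7*1 + 0  (stop)
So 439/53 = [8; 3, 1, 1, 7].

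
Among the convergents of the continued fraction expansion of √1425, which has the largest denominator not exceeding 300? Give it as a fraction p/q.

√1425 = [37; 1, 2, 1, 74, …] (period length 4).
Convergents:
  p_0/q_0 = 37/1
  p_1/q_1 = 38/1
  p_2/q_2 = 113/3
  p_3/q_3 = 151/4
  p_4/q_4 = 11287/299
  p_5/q_5 = 11438/303
q_4 = 299 ≤ 300 < 303 = q_5, so the answer is 11287/299.

11287/299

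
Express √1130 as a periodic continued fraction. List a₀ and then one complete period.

a₀ = ⌊√1130⌋ = 33.

[33; 1, 1, 1, 1, 1, 1, 66]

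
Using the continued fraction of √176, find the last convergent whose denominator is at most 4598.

21107/1591

√176 = [13; 3, 1, 3, 26, …] (period length 4).
Convergents:
  p_0/q_0 = 13/1
  p_1/q_1 = 40/3
  p_2/q_2 = 53/4
  p_3/q_3 = 199/15
  p_4/q_4 = 5227/394
  p_5/q_5 = 15880/1197
  p_6/q_6 = 21107/1591
  p_7/q_7 = 79201/5970
q_6 = 1591 ≤ 4598 < 5970 = q_7, so the answer is 21107/1591.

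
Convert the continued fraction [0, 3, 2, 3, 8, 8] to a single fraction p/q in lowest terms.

471/1616

Fold from the inside: start with 8/1.
  8 + 1/8 = 65/8
  3 + 8/65 = 203/65
  2 + 65/203 = 471/203
  3 + 203/471 = 1616/471
  0 + 471/1616 = 471/1616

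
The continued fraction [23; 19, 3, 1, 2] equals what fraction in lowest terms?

Fold from the inside: start with 2/1.
  1 + 1/2 = 3/2
  3 + 2/3 = 11/3
  19 + 3/11 = 212/11
  23 + 11/212 = 4887/212

4887/212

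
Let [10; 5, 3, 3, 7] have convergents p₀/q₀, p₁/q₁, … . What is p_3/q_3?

Using pₖ = aₖpₖ₋₁ + pₖ₋₂, qₖ = aₖqₖ₋₁ + qₖ₋₂ (with p₋₁=1, p₋₂=0, q₋₁=0, q₋₂=1):
  k=0: a=10, p=10, q=1
  k=1: a=5, p=51, q=5
  k=2: a=3, p=163, q=16
  k=3: a=3, p=540, q=53

540/53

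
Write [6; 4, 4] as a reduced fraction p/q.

106/17

Using pₖ = aₖpₖ₋₁ + pₖ₋₂ and qₖ = aₖqₖ₋₁ + qₖ₋₂:
  k=0: a=6, p=6, q=1
  k=1: a=4, p=25, q=4
  k=2: a=4, p=106, q=17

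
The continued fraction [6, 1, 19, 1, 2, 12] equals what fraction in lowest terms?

Fold from the inside: start with 12/1.
  2 + 1/12 = 25/12
  1 + 12/25 = 37/25
  19 + 25/37 = 728/37
  1 + 37/728 = 765/728
  6 + 728/765 = 5318/765

5318/765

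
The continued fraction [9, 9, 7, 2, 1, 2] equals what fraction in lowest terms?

Using pₖ = aₖpₖ₋₁ + pₖ₋₂ and qₖ = aₖqₖ₋₁ + qₖ₋₂:
  k=0: a=9, p=9, q=1
  k=1: a=9, p=82, q=9
  k=2: a=7, p=583, q=64
  k=3: a=2, p=1248, q=137
  k=4: a=1, p=1831, q=201
  k=5: a=2, p=4910, q=539

4910/539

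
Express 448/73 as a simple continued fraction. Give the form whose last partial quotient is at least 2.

[6; 7, 3, 3]

448 = 6·73 + 10
73 = 7·10 + 3
10 = 3·3 + 1
3 = 3·1 + 0  (stop)
So 448/73 = [6; 7, 3, 3].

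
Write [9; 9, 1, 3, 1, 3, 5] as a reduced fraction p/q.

Fold from the inside: start with 5/1.
  3 + 1/5 = 16/5
  1 + 5/16 = 21/16
  3 + 16/21 = 79/21
  1 + 21/79 = 100/79
  9 + 79/100 = 979/100
  9 + 100/979 = 8911/979

8911/979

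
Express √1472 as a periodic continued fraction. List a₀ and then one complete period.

a₀ = ⌊√1472⌋ = 38.

[38; 2, 1, 2, 1, 2, 76]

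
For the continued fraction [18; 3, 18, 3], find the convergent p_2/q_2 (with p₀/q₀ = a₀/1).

Using pₖ = aₖpₖ₋₁ + pₖ₋₂, qₖ = aₖqₖ₋₁ + qₖ₋₂ (with p₋₁=1, p₋₂=0, q₋₁=0, q₋₂=1):
  k=0: a=18, p=18, q=1
  k=1: a=3, p=55, q=3
  k=2: a=18, p=1008, q=55

1008/55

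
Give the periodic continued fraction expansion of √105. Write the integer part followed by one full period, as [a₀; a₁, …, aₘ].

[10; 4, 20]

a₀ = ⌊√105⌋ = 10.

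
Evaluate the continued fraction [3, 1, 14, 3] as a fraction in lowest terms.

Using pₖ = aₖpₖ₋₁ + pₖ₋₂ and qₖ = aₖqₖ₋₁ + qₖ₋₂:
  k=0: a=3, p=3, q=1
  k=1: a=1, p=4, q=1
  k=2: a=14, p=59, q=15
  k=3: a=3, p=181, q=46

181/46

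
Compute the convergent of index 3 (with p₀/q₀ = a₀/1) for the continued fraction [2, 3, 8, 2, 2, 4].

Using pₖ = aₖpₖ₋₁ + pₖ₋₂, qₖ = aₖqₖ₋₁ + qₖ₋₂ (with p₋₁=1, p₋₂=0, q₋₁=0, q₋₂=1):
  k=0: a=2, p=2, q=1
  k=1: a=3, p=7, q=3
  k=2: a=8, p=58, q=25
  k=3: a=2, p=123, q=53

123/53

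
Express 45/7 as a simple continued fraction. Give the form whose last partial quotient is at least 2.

[6; 2, 3]

45 = 6×7 + 3
7 = 2×3 + 1
3 = 3×1 + 0  (stop)
So 45/7 = [6; 2, 3].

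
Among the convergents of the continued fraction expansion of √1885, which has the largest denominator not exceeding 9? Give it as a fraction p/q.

√1885 = [43; 2, 2, 2, 86, …] (period length 4).
Convergents:
  p_0/q_0 = 43/1
  p_1/q_1 = 87/2
  p_2/q_2 = 217/5
  p_3/q_3 = 521/12
q_2 = 5 ≤ 9 < 12 = q_3, so the answer is 217/5.

217/5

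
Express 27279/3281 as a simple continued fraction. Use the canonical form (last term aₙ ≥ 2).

[8; 3, 5, 2, 15, 6]

27279 = 8*3281 + 1031
3281 = 3*1031 + 188
1031 = 5*188 + 91
188 = 2*91 + 6
91 = 15*6 + 1
6 = 6*1 + 0  (stop)
So 27279/3281 = [8; 3, 5, 2, 15, 6].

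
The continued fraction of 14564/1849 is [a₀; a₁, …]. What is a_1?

14564 = 7·1849 + 1621   →  a_0 = 7
1849 = 1·1621 + 228   →  a_1 = 1

1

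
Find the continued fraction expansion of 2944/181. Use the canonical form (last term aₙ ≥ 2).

[16; 3, 1, 3, 2, 1, 3]

2944 = 16×181 + 48
181 = 3×48 + 37
48 = 1×37 + 11
37 = 3×11 + 4
11 = 2×4 + 3
4 = 1×3 + 1
3 = 3×1 + 0  (stop)
So 2944/181 = [16; 3, 1, 3, 2, 1, 3].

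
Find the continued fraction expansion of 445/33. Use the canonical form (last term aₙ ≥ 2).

445 = 13×33 + 16
33 = 2×16 + 1
16 = 16×1 + 0  (stop)
So 445/33 = [13; 2, 16].

[13; 2, 16]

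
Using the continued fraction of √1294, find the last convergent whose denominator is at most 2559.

√1294 = [35; 1, 34, 1, 70, …] (period length 4).
Convergents:
  p_0/q_0 = 35/1
  p_1/q_1 = 36/1
  p_2/q_2 = 1259/35
  p_3/q_3 = 1295/36
  p_4/q_4 = 91909/2555
  p_5/q_5 = 93204/2591
q_4 = 2555 ≤ 2559 < 2591 = q_5, so the answer is 91909/2555.

91909/2555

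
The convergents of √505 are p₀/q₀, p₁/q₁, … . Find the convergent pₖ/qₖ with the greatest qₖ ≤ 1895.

√505 = [22; 2, 8, 2, 44, …] (period length 4).
Convergents:
  p_0/q_0 = 22/1
  p_1/q_1 = 45/2
  p_2/q_2 = 382/17
  p_3/q_3 = 809/36
  p_4/q_4 = 35978/1601
  p_5/q_5 = 72765/3238
q_4 = 1601 ≤ 1895 < 3238 = q_5, so the answer is 35978/1601.

35978/1601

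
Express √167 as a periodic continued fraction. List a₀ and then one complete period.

a₀ = ⌊√167⌋ = 12.

[12; 1, 11, 1, 24]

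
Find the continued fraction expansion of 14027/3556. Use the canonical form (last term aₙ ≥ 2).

14027 = 3*3556 + 3359
3556 = 1*3359 + 197
3359 = 17*197 + 10
197 = 19*10 + 7
10 = 1*7 + 3
7 = 2*3 + 1
3 = 3*1 + 0  (stop)
So 14027/3556 = [3; 1, 17, 19, 1, 2, 3].

[3; 1, 17, 19, 1, 2, 3]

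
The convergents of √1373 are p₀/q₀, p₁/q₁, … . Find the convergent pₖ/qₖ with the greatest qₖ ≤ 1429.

√1373 = [37; 18, 1, 1, 18, 74, …] (period length 5).
Convergents:
  p_0/q_0 = 37/1
  p_1/q_1 = 667/18
  p_2/q_2 = 704/19
  p_3/q_3 = 1371/37
  p_4/q_4 = 25382/685
  p_5/q_5 = 1879639/50727
q_4 = 685 ≤ 1429 < 50727 = q_5, so the answer is 25382/685.

25382/685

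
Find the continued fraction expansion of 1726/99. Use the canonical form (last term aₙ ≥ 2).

[17; 2, 3, 3, 4]

1726 = 17*99 + 43
99 = 2*43 + 13
43 = 3*13 + 4
13 = 3*4 + 1
4 = 4*1 + 0  (stop)
So 1726/99 = [17; 2, 3, 3, 4].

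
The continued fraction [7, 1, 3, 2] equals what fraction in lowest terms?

Fold from the inside: start with 2/1.
  3 + 1/2 = 7/2
  1 + 2/7 = 9/7
  7 + 7/9 = 70/9

70/9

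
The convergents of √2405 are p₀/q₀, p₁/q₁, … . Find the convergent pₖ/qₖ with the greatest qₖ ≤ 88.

√2405 = [49; 24, 1, 1, 24, 98, …] (period length 5).
Convergents:
  p_0/q_0 = 49/1
  p_1/q_1 = 1177/24
  p_2/q_2 = 1226/25
  p_3/q_3 = 2403/49
  p_4/q_4 = 58898/1201
q_3 = 49 ≤ 88 < 1201 = q_4, so the answer is 2403/49.

2403/49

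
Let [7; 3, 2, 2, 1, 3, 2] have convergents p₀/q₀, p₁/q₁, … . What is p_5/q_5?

649/89

Using pₖ = aₖpₖ₋₁ + pₖ₋₂, qₖ = aₖqₖ₋₁ + qₖ₋₂ (with p₋₁=1, p₋₂=0, q₋₁=0, q₋₂=1):
  k=0: a=7, p=7, q=1
  k=1: a=3, p=22, q=3
  k=2: a=2, p=51, q=7
  k=3: a=2, p=124, q=17
  k=4: a=1, p=175, q=24
  k=5: a=3, p=649, q=89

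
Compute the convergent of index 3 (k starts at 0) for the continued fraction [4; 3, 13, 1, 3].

186/43

Using pₖ = aₖpₖ₋₁ + pₖ₋₂, qₖ = aₖqₖ₋₁ + qₖ₋₂ (with p₋₁=1, p₋₂=0, q₋₁=0, q₋₂=1):
  k=0: a=4, p=4, q=1
  k=1: a=3, p=13, q=3
  k=2: a=13, p=173, q=40
  k=3: a=1, p=186, q=43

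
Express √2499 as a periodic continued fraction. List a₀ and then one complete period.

a₀ = ⌊√2499⌋ = 49.
With m₀=0, d₀=1 and mₖ₊₁ = dₖaₖ − mₖ, dₖ₊₁ = (n − mₖ₊₁²)/dₖ, aₖ₊₁ = ⌊(a₀+mₖ₊₁)/dₖ₊₁⌋:
  k=1: m=49, d=98, a=1
  k=2: m=49, d=1, a=98
d=1 and a=2a₀=98 at k=2, so the next step gives (m, d) = (49, 98) again — its k=1 value — and the period has length 2.

[49; 1, 98]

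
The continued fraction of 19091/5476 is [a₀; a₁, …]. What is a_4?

19091 = 3·5476 + 2663   →  a_0 = 3
5476 = 2·2663 + 150   →  a_1 = 2
2663 = 17·150 + 113   →  a_2 = 17
150 = 1·113 + 37   →  a_3 = 1
113 = 3·37 + 2   →  a_4 = 3

3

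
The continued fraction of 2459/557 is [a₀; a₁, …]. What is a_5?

6

2459 = 4·557 + 231   →  a_0 = 4
557 = 2·231 + 95   →  a_1 = 2
231 = 2·95 + 41   →  a_2 = 2
95 = 2·41 + 13   →  a_3 = 2
41 = 3·13 + 2   →  a_4 = 3
13 = 6·2 + 1   →  a_5 = 6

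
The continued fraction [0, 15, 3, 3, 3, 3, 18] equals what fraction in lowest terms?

1995/30529

Using pₖ = aₖpₖ₋₁ + pₖ₋₂ and qₖ = aₖqₖ₋₁ + qₖ₋₂:
  k=0: a=0, p=0, q=1
  k=1: a=15, p=1, q=15
  k=2: a=3, p=3, q=46
  k=3: a=3, p=10, q=153
  k=4: a=3, p=33, q=505
  k=5: a=3, p=109, q=1668
  k=6: a=18, p=1995, q=30529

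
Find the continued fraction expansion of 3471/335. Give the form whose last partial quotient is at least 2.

3471 = 10×335 + 121
335 = 2×121 + 93
121 = 1×93 + 28
93 = 3×28 + 9
28 = 3×9 + 1
9 = 9×1 + 0  (stop)
So 3471/335 = [10; 2, 1, 3, 3, 9].

[10; 2, 1, 3, 3, 9]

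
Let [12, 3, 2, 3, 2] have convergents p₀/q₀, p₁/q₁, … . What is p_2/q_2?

86/7

Using pₖ = aₖpₖ₋₁ + pₖ₋₂, qₖ = aₖqₖ₋₁ + qₖ₋₂ (with p₋₁=1, p₋₂=0, q₋₁=0, q₋₂=1):
  k=0: a=12, p=12, q=1
  k=1: a=3, p=37, q=3
  k=2: a=2, p=86, q=7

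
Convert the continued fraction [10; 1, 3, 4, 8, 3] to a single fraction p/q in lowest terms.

4704/437

Fold from the inside: start with 3/1.
  8 + 1/3 = 25/3
  4 + 3/25 = 103/25
  3 + 25/103 = 334/103
  1 + 103/334 = 437/334
  10 + 334/437 = 4704/437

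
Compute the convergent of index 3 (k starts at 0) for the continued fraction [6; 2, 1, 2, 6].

51/8

Using pₖ = aₖpₖ₋₁ + pₖ₋₂, qₖ = aₖqₖ₋₁ + qₖ₋₂ (with p₋₁=1, p₋₂=0, q₋₁=0, q₋₂=1):
  k=0: a=6, p=6, q=1
  k=1: a=2, p=13, q=2
  k=2: a=1, p=19, q=3
  k=3: a=2, p=51, q=8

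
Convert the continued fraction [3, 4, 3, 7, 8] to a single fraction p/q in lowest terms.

Using pₖ = aₖpₖ₋₁ + pₖ₋₂ and qₖ = aₖqₖ₋₁ + qₖ₋₂:
  k=0: a=3, p=3, q=1
  k=1: a=4, p=13, q=4
  k=2: a=3, p=42, q=13
  k=3: a=7, p=307, q=95
  k=4: a=8, p=2498, q=773

2498/773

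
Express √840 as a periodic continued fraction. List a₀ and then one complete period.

[28; 1, 56]

a₀ = ⌊√840⌋ = 28.
With m₀=0, d₀=1 and mₖ₊₁ = dₖaₖ − mₖ, dₖ₊₁ = (n − mₖ₊₁²)/dₖ, aₖ₊₁ = ⌊(a₀+mₖ₊₁)/dₖ₊₁⌋:
  k=1: m=28, d=56, a=1
  k=2: m=28, d=1, a=56
d=1 and a=2a₀=56 at k=2, so the next step gives (m, d) = (28, 56) again — its k=1 value — and the period has length 2.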